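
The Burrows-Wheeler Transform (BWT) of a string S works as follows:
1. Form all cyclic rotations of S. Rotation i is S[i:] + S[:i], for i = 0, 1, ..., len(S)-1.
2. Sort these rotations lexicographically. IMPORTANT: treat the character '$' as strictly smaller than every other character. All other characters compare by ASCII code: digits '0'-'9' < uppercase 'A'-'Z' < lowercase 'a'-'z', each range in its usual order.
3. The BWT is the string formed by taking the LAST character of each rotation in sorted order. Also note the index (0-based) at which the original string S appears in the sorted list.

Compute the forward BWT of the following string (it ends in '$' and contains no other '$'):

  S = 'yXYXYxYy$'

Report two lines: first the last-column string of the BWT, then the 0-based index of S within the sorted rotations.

All 9 rotations (rotation i = S[i:]+S[:i]):
  rot[0] = yXYXYxYy$
  rot[1] = XYXYxYy$y
  rot[2] = YXYxYy$yX
  rot[3] = XYxYy$yXY
  rot[4] = YxYy$yXYX
  rot[5] = xYy$yXYXY
  rot[6] = Yy$yXYXYx
  rot[7] = y$yXYXYxY
  rot[8] = $yXYXYxYy
Sorted (with $ < everything):
  sorted[0] = $yXYXYxYy  (last char: 'y')
  sorted[1] = XYXYxYy$y  (last char: 'y')
  sorted[2] = XYxYy$yXY  (last char: 'Y')
  sorted[3] = YXYxYy$yX  (last char: 'X')
  sorted[4] = YxYy$yXYX  (last char: 'X')
  sorted[5] = Yy$yXYXYx  (last char: 'x')
  sorted[6] = xYy$yXYXY  (last char: 'Y')
  sorted[7] = y$yXYXYxY  (last char: 'Y')
  sorted[8] = yXYXYxYy$  (last char: '$')
Last column: yyYXXxYY$
Original string S is at sorted index 8

Answer: yyYXXxYY$
8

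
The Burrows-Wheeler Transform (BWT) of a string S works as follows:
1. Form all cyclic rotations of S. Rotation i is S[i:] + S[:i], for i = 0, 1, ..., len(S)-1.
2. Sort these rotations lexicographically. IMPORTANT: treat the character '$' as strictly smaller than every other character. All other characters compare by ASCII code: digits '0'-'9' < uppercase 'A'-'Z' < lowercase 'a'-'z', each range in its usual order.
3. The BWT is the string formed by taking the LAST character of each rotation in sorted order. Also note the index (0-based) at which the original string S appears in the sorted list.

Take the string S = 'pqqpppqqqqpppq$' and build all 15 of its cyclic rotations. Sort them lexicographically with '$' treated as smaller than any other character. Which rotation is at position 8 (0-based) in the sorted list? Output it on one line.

Answer: q$pqqpppqqqqppp

Derivation:
All 15 rotations (rotation i = S[i:]+S[:i]):
  rot[0] = pqqpppqqqqpppq$
  rot[1] = qqpppqqqqpppq$p
  rot[2] = qpppqqqqpppq$pq
  rot[3] = pppqqqqpppq$pqq
  rot[4] = ppqqqqpppq$pqqp
  rot[5] = pqqqqpppq$pqqpp
  rot[6] = qqqqpppq$pqqppp
  rot[7] = qqqpppq$pqqpppq
  rot[8] = qqpppq$pqqpppqq
  rot[9] = qpppq$pqqpppqqq
  rot[10] = pppq$pqqpppqqqq
  rot[11] = ppq$pqqpppqqqqp
  rot[12] = pq$pqqpppqqqqpp
  rot[13] = q$pqqpppqqqqppp
  rot[14] = $pqqpppqqqqpppq
Sorted (with $ < everything):
  sorted[0] = $pqqpppqqqqpppq
  sorted[1] = pppq$pqqpppqqqq
  sorted[2] = pppqqqqpppq$pqq
  sorted[3] = ppq$pqqpppqqqqp
  sorted[4] = ppqqqqpppq$pqqp
  sorted[5] = pq$pqqpppqqqqpp
  sorted[6] = pqqpppqqqqpppq$
  sorted[7] = pqqqqpppq$pqqpp
  sorted[8] = q$pqqpppqqqqppp
  sorted[9] = qpppq$pqqpppqqq
  sorted[10] = qpppqqqqpppq$pq
  sorted[11] = qqpppq$pqqpppqq
  sorted[12] = qqpppqqqqpppq$p
  sorted[13] = qqqpppq$pqqpppq
  sorted[14] = qqqqpppq$pqqppp
sorted[8] = q$pqqpppqqqqppp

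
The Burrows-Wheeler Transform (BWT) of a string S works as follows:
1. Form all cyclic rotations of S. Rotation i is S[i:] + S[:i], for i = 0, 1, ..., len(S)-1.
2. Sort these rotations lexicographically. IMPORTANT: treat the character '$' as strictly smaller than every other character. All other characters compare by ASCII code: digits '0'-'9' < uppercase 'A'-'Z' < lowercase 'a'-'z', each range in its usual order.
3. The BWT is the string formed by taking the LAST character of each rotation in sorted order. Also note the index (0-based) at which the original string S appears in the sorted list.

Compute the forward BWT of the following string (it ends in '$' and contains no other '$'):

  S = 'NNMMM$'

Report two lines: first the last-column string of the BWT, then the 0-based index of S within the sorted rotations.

Answer: MMMNN$
5

Derivation:
All 6 rotations (rotation i = S[i:]+S[:i]):
  rot[0] = NNMMM$
  rot[1] = NMMM$N
  rot[2] = MMM$NN
  rot[3] = MM$NNM
  rot[4] = M$NNMM
  rot[5] = $NNMMM
Sorted (with $ < everything):
  sorted[0] = $NNMMM  (last char: 'M')
  sorted[1] = M$NNMM  (last char: 'M')
  sorted[2] = MM$NNM  (last char: 'M')
  sorted[3] = MMM$NN  (last char: 'N')
  sorted[4] = NMMM$N  (last char: 'N')
  sorted[5] = NNMMM$  (last char: '$')
Last column: MMMNN$
Original string S is at sorted index 5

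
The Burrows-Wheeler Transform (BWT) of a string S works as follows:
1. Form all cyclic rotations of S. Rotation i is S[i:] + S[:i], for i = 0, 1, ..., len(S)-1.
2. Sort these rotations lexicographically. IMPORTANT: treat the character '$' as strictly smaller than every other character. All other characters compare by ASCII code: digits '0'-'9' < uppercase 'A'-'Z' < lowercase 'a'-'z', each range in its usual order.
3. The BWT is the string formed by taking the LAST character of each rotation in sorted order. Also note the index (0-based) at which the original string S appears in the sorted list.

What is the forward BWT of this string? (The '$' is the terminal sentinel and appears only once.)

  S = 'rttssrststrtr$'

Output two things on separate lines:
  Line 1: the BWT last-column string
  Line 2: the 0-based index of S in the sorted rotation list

Answer: rtst$sttrrstsr
4

Derivation:
All 14 rotations (rotation i = S[i:]+S[:i]):
  rot[0] = rttssrststrtr$
  rot[1] = ttssrststrtr$r
  rot[2] = tssrststrtr$rt
  rot[3] = ssrststrtr$rtt
  rot[4] = srststrtr$rtts
  rot[5] = rststrtr$rttss
  rot[6] = ststrtr$rttssr
  rot[7] = tstrtr$rttssrs
  rot[8] = strtr$rttssrst
  rot[9] = trtr$rttssrsts
  rot[10] = rtr$rttssrstst
  rot[11] = tr$rttssrststr
  rot[12] = r$rttssrststrt
  rot[13] = $rttssrststrtr
Sorted (with $ < everything):
  sorted[0] = $rttssrststrtr  (last char: 'r')
  sorted[1] = r$rttssrststrt  (last char: 't')
  sorted[2] = rststrtr$rttss  (last char: 's')
  sorted[3] = rtr$rttssrstst  (last char: 't')
  sorted[4] = rttssrststrtr$  (last char: '$')
  sorted[5] = srststrtr$rtts  (last char: 's')
  sorted[6] = ssrststrtr$rtt  (last char: 't')
  sorted[7] = strtr$rttssrst  (last char: 't')
  sorted[8] = ststrtr$rttssr  (last char: 'r')
  sorted[9] = tr$rttssrststr  (last char: 'r')
  sorted[10] = trtr$rttssrsts  (last char: 's')
  sorted[11] = tssrststrtr$rt  (last char: 't')
  sorted[12] = tstrtr$rttssrs  (last char: 's')
  sorted[13] = ttssrststrtr$r  (last char: 'r')
Last column: rtst$sttrrstsr
Original string S is at sorted index 4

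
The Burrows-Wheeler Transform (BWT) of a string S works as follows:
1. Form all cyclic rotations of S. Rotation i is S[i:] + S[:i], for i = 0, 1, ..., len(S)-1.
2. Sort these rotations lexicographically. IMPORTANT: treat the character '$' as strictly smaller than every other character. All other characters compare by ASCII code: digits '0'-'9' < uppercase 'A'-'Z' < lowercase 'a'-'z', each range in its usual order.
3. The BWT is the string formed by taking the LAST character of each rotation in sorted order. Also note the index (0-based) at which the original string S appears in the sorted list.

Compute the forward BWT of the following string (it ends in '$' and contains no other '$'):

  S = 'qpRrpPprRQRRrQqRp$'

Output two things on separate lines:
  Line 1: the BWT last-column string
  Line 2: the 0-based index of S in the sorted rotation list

All 18 rotations (rotation i = S[i:]+S[:i]):
  rot[0] = qpRrpPprRQRRrQqRp$
  rot[1] = pRrpPprRQRRrQqRp$q
  rot[2] = RrpPprRQRRrQqRp$qp
  rot[3] = rpPprRQRRrQqRp$qpR
  rot[4] = pPprRQRRrQqRp$qpRr
  rot[5] = PprRQRRrQqRp$qpRrp
  rot[6] = prRQRRrQqRp$qpRrpP
  rot[7] = rRQRRrQqRp$qpRrpPp
  rot[8] = RQRRrQqRp$qpRrpPpr
  rot[9] = QRRrQqRp$qpRrpPprR
  rot[10] = RRrQqRp$qpRrpPprRQ
  rot[11] = RrQqRp$qpRrpPprRQR
  rot[12] = rQqRp$qpRrpPprRQRR
  rot[13] = QqRp$qpRrpPprRQRRr
  rot[14] = qRp$qpRrpPprRQRRrQ
  rot[15] = Rp$qpRrpPprRQRRrQq
  rot[16] = p$qpRrpPprRQRRrQqR
  rot[17] = $qpRrpPprRQRRrQqRp
Sorted (with $ < everything):
  sorted[0] = $qpRrpPprRQRRrQqRp  (last char: 'p')
  sorted[1] = PprRQRRrQqRp$qpRrp  (last char: 'p')
  sorted[2] = QRRrQqRp$qpRrpPprR  (last char: 'R')
  sorted[3] = QqRp$qpRrpPprRQRRr  (last char: 'r')
  sorted[4] = RQRRrQqRp$qpRrpPpr  (last char: 'r')
  sorted[5] = RRrQqRp$qpRrpPprRQ  (last char: 'Q')
  sorted[6] = Rp$qpRrpPprRQRRrQq  (last char: 'q')
  sorted[7] = RrQqRp$qpRrpPprRQR  (last char: 'R')
  sorted[8] = RrpPprRQRRrQqRp$qp  (last char: 'p')
  sorted[9] = p$qpRrpPprRQRRrQqR  (last char: 'R')
  sorted[10] = pPprRQRRrQqRp$qpRr  (last char: 'r')
  sorted[11] = pRrpPprRQRRrQqRp$q  (last char: 'q')
  sorted[12] = prRQRRrQqRp$qpRrpP  (last char: 'P')
  sorted[13] = qRp$qpRrpPprRQRRrQ  (last char: 'Q')
  sorted[14] = qpRrpPprRQRRrQqRp$  (last char: '$')
  sorted[15] = rQqRp$qpRrpPprRQRR  (last char: 'R')
  sorted[16] = rRQRRrQqRp$qpRrpPp  (last char: 'p')
  sorted[17] = rpPprRQRRrQqRp$qpR  (last char: 'R')
Last column: ppRrrQqRpRrqPQ$RpR
Original string S is at sorted index 14

Answer: ppRrrQqRpRrqPQ$RpR
14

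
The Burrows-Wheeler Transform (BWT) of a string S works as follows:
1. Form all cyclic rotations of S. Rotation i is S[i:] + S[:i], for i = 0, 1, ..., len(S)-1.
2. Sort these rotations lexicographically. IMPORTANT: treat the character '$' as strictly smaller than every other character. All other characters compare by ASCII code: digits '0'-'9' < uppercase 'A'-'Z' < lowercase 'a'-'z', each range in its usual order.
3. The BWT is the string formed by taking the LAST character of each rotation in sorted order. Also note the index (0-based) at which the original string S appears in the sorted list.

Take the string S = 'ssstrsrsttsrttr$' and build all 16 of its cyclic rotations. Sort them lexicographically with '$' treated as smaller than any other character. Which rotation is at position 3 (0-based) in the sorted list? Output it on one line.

All 16 rotations (rotation i = S[i:]+S[:i]):
  rot[0] = ssstrsrsttsrttr$
  rot[1] = sstrsrsttsrttr$s
  rot[2] = strsrsttsrttr$ss
  rot[3] = trsrsttsrttr$sss
  rot[4] = rsrsttsrttr$ssst
  rot[5] = srsttsrttr$ssstr
  rot[6] = rsttsrttr$ssstrs
  rot[7] = sttsrttr$ssstrsr
  rot[8] = ttsrttr$ssstrsrs
  rot[9] = tsrttr$ssstrsrst
  rot[10] = srttr$ssstrsrstt
  rot[11] = rttr$ssstrsrstts
  rot[12] = ttr$ssstrsrsttsr
  rot[13] = tr$ssstrsrsttsrt
  rot[14] = r$ssstrsrsttsrtt
  rot[15] = $ssstrsrsttsrttr
Sorted (with $ < everything):
  sorted[0] = $ssstrsrsttsrttr
  sorted[1] = r$ssstrsrsttsrtt
  sorted[2] = rsrsttsrttr$ssst
  sorted[3] = rsttsrttr$ssstrs
  sorted[4] = rttr$ssstrsrstts
  sorted[5] = srsttsrttr$ssstr
  sorted[6] = srttr$ssstrsrstt
  sorted[7] = ssstrsrsttsrttr$
  sorted[8] = sstrsrsttsrttr$s
  sorted[9] = strsrsttsrttr$ss
  sorted[10] = sttsrttr$ssstrsr
  sorted[11] = tr$ssstrsrsttsrt
  sorted[12] = trsrsttsrttr$sss
  sorted[13] = tsrttr$ssstrsrst
  sorted[14] = ttr$ssstrsrsttsr
  sorted[15] = ttsrttr$ssstrsrs
sorted[3] = rsttsrttr$ssstrs

Answer: rsttsrttr$ssstrs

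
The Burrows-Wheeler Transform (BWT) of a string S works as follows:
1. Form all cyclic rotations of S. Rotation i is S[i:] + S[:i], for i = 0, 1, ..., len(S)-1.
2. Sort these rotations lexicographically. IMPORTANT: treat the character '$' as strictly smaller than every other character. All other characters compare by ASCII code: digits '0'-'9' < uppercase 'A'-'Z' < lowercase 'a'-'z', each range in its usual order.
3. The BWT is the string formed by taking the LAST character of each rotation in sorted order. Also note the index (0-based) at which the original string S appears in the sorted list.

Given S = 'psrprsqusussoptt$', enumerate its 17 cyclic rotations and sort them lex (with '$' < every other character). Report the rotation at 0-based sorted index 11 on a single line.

All 17 rotations (rotation i = S[i:]+S[:i]):
  rot[0] = psrprsqusussoptt$
  rot[1] = srprsqusussoptt$p
  rot[2] = rprsqusussoptt$ps
  rot[3] = prsqusussoptt$psr
  rot[4] = rsqusussoptt$psrp
  rot[5] = squsussoptt$psrpr
  rot[6] = qusussoptt$psrprs
  rot[7] = usussoptt$psrprsq
  rot[8] = sussoptt$psrprsqu
  rot[9] = ussoptt$psrprsqus
  rot[10] = ssoptt$psrprsqusu
  rot[11] = soptt$psrprsqusus
  rot[12] = optt$psrprsqususs
  rot[13] = ptt$psrprsqususso
  rot[14] = tt$psrprsqusussop
  rot[15] = t$psrprsqusussopt
  rot[16] = $psrprsqusussoptt
Sorted (with $ < everything):
  sorted[0] = $psrprsqusussoptt
  sorted[1] = optt$psrprsqususs
  sorted[2] = prsqusussoptt$psr
  sorted[3] = psrprsqusussoptt$
  sorted[4] = ptt$psrprsqususso
  sorted[5] = qusussoptt$psrprs
  sorted[6] = rprsqusussoptt$ps
  sorted[7] = rsqusussoptt$psrp
  sorted[8] = soptt$psrprsqusus
  sorted[9] = squsussoptt$psrpr
  sorted[10] = srprsqusussoptt$p
  sorted[11] = ssoptt$psrprsqusu
  sorted[12] = sussoptt$psrprsqu
  sorted[13] = t$psrprsqusussopt
  sorted[14] = tt$psrprsqusussop
  sorted[15] = ussoptt$psrprsqus
  sorted[16] = usussoptt$psrprsq
sorted[11] = ssoptt$psrprsqusu

Answer: ssoptt$psrprsqusu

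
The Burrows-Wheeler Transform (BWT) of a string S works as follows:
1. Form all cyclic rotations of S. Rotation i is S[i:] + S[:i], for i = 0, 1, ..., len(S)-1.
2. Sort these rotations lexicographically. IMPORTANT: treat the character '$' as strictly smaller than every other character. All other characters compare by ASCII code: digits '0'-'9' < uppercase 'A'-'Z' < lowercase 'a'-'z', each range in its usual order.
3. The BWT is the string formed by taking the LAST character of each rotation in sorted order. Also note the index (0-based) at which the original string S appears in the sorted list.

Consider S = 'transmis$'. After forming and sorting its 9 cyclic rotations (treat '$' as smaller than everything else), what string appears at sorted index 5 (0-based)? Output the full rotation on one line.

Answer: ransmis$t

Derivation:
All 9 rotations (rotation i = S[i:]+S[:i]):
  rot[0] = transmis$
  rot[1] = ransmis$t
  rot[2] = ansmis$tr
  rot[3] = nsmis$tra
  rot[4] = smis$tran
  rot[5] = mis$trans
  rot[6] = is$transm
  rot[7] = s$transmi
  rot[8] = $transmis
Sorted (with $ < everything):
  sorted[0] = $transmis
  sorted[1] = ansmis$tr
  sorted[2] = is$transm
  sorted[3] = mis$trans
  sorted[4] = nsmis$tra
  sorted[5] = ransmis$t
  sorted[6] = s$transmi
  sorted[7] = smis$tran
  sorted[8] = transmis$
sorted[5] = ransmis$t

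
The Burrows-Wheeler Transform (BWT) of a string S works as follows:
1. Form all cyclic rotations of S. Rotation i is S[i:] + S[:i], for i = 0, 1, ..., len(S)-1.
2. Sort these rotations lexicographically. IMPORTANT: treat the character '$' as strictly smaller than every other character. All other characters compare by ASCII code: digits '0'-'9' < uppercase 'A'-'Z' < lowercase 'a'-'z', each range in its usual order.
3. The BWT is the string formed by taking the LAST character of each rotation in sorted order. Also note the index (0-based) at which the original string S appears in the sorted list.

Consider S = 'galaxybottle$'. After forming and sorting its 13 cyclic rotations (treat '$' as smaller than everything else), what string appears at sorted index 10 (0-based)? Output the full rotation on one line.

All 13 rotations (rotation i = S[i:]+S[:i]):
  rot[0] = galaxybottle$
  rot[1] = alaxybottle$g
  rot[2] = laxybottle$ga
  rot[3] = axybottle$gal
  rot[4] = xybottle$gala
  rot[5] = ybottle$galax
  rot[6] = bottle$galaxy
  rot[7] = ottle$galaxyb
  rot[8] = ttle$galaxybo
  rot[9] = tle$galaxybot
  rot[10] = le$galaxybott
  rot[11] = e$galaxybottl
  rot[12] = $galaxybottle
Sorted (with $ < everything):
  sorted[0] = $galaxybottle
  sorted[1] = alaxybottle$g
  sorted[2] = axybottle$gal
  sorted[3] = bottle$galaxy
  sorted[4] = e$galaxybottl
  sorted[5] = galaxybottle$
  sorted[6] = laxybottle$ga
  sorted[7] = le$galaxybott
  sorted[8] = ottle$galaxyb
  sorted[9] = tle$galaxybot
  sorted[10] = ttle$galaxybo
  sorted[11] = xybottle$gala
  sorted[12] = ybottle$galax
sorted[10] = ttle$galaxybo

Answer: ttle$galaxybo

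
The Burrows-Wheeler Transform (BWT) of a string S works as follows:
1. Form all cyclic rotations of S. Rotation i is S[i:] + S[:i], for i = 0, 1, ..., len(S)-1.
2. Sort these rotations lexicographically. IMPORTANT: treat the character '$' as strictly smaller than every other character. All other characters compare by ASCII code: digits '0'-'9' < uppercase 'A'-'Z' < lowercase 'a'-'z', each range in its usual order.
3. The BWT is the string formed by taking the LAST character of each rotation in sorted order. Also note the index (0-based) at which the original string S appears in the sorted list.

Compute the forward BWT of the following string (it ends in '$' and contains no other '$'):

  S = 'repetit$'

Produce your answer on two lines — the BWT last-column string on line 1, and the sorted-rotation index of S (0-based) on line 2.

All 8 rotations (rotation i = S[i:]+S[:i]):
  rot[0] = repetit$
  rot[1] = epetit$r
  rot[2] = petit$re
  rot[3] = etit$rep
  rot[4] = tit$repe
  rot[5] = it$repet
  rot[6] = t$repeti
  rot[7] = $repetit
Sorted (with $ < everything):
  sorted[0] = $repetit  (last char: 't')
  sorted[1] = epetit$r  (last char: 'r')
  sorted[2] = etit$rep  (last char: 'p')
  sorted[3] = it$repet  (last char: 't')
  sorted[4] = petit$re  (last char: 'e')
  sorted[5] = repetit$  (last char: '$')
  sorted[6] = t$repeti  (last char: 'i')
  sorted[7] = tit$repe  (last char: 'e')
Last column: trpte$ie
Original string S is at sorted index 5

Answer: trpte$ie
5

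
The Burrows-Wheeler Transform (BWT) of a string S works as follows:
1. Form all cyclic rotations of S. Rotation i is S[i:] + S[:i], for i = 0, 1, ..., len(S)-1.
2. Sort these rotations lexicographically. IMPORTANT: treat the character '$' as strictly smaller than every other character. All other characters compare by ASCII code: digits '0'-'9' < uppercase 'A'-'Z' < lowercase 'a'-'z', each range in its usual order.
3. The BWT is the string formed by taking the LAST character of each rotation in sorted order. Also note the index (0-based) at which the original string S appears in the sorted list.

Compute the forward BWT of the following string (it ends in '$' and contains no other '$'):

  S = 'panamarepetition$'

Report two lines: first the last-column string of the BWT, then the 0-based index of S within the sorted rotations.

All 17 rotations (rotation i = S[i:]+S[:i]):
  rot[0] = panamarepetition$
  rot[1] = anamarepetition$p
  rot[2] = namarepetition$pa
  rot[3] = amarepetition$pan
  rot[4] = marepetition$pana
  rot[5] = arepetition$panam
  rot[6] = repetition$panama
  rot[7] = epetition$panamar
  rot[8] = petition$panamare
  rot[9] = etition$panamarep
  rot[10] = tition$panamarepe
  rot[11] = ition$panamarepet
  rot[12] = tion$panamarepeti
  rot[13] = ion$panamarepetit
  rot[14] = on$panamarepetiti
  rot[15] = n$panamarepetitio
  rot[16] = $panamarepetition
Sorted (with $ < everything):
  sorted[0] = $panamarepetition  (last char: 'n')
  sorted[1] = amarepetition$pan  (last char: 'n')
  sorted[2] = anamarepetition$p  (last char: 'p')
  sorted[3] = arepetition$panam  (last char: 'm')
  sorted[4] = epetition$panamar  (last char: 'r')
  sorted[5] = etition$panamarep  (last char: 'p')
  sorted[6] = ion$panamarepetit  (last char: 't')
  sorted[7] = ition$panamarepet  (last char: 't')
  sorted[8] = marepetition$pana  (last char: 'a')
  sorted[9] = n$panamarepetitio  (last char: 'o')
  sorted[10] = namarepetition$pa  (last char: 'a')
  sorted[11] = on$panamarepetiti  (last char: 'i')
  sorted[12] = panamarepetition$  (last char: '$')
  sorted[13] = petition$panamare  (last char: 'e')
  sorted[14] = repetition$panama  (last char: 'a')
  sorted[15] = tion$panamarepeti  (last char: 'i')
  sorted[16] = tition$panamarepe  (last char: 'e')
Last column: nnpmrpttaoai$eaie
Original string S is at sorted index 12

Answer: nnpmrpttaoai$eaie
12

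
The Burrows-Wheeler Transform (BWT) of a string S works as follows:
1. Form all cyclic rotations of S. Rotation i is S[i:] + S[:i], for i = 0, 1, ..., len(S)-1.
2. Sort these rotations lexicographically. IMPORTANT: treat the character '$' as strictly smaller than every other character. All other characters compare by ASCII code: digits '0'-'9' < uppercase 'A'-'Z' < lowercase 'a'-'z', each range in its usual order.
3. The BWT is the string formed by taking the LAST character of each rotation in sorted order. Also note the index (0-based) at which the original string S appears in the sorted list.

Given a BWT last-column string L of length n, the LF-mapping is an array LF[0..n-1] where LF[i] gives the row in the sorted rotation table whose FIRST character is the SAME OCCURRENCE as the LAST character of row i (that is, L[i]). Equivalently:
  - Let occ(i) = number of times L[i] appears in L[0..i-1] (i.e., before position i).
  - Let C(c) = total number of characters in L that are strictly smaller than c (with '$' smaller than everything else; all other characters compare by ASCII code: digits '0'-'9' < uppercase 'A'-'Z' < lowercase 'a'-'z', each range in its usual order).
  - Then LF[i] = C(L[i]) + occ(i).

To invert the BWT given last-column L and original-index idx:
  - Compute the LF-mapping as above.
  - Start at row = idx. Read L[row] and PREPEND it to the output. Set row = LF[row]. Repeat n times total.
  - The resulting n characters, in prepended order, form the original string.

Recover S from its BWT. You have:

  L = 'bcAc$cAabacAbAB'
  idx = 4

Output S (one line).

Answer: AcBcbcAcAAaabb$

Derivation:
LF mapping: 8 11 1 12 0 13 2 6 9 7 14 3 10 4 5
Walk LF starting at row 4, prepending L[row]:
  step 1: row=4, L[4]='$', prepend. Next row=LF[4]=0
  step 2: row=0, L[0]='b', prepend. Next row=LF[0]=8
  step 3: row=8, L[8]='b', prepend. Next row=LF[8]=9
  step 4: row=9, L[9]='a', prepend. Next row=LF[9]=7
  step 5: row=7, L[7]='a', prepend. Next row=LF[7]=6
  step 6: row=6, L[6]='A', prepend. Next row=LF[6]=2
  step 7: row=2, L[2]='A', prepend. Next row=LF[2]=1
  step 8: row=1, L[1]='c', prepend. Next row=LF[1]=11
  step 9: row=11, L[11]='A', prepend. Next row=LF[11]=3
  step 10: row=3, L[3]='c', prepend. Next row=LF[3]=12
  step 11: row=12, L[12]='b', prepend. Next row=LF[12]=10
  step 12: row=10, L[10]='c', prepend. Next row=LF[10]=14
  step 13: row=14, L[14]='B', prepend. Next row=LF[14]=5
  step 14: row=5, L[5]='c', prepend. Next row=LF[5]=13
  step 15: row=13, L[13]='A', prepend. Next row=LF[13]=4
Reversed output: AcBcbcAcAAaabb$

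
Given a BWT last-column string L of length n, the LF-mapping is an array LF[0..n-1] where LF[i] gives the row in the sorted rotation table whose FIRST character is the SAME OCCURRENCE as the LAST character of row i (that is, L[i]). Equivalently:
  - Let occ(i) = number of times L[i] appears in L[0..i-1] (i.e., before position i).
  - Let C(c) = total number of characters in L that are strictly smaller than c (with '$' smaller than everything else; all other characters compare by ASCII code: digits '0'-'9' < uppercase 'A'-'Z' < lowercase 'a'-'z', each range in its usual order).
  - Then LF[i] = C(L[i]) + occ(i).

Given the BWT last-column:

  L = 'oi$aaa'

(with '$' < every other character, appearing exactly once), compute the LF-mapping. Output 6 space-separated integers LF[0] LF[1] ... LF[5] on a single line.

Answer: 5 4 0 1 2 3

Derivation:
Char counts: '$':1, 'a':3, 'i':1, 'o':1
C (first-col start): C('$')=0, C('a')=1, C('i')=4, C('o')=5
L[0]='o': occ=0, LF[0]=C('o')+0=5+0=5
L[1]='i': occ=0, LF[1]=C('i')+0=4+0=4
L[2]='$': occ=0, LF[2]=C('$')+0=0+0=0
L[3]='a': occ=0, LF[3]=C('a')+0=1+0=1
L[4]='a': occ=1, LF[4]=C('a')+1=1+1=2
L[5]='a': occ=2, LF[5]=C('a')+2=1+2=3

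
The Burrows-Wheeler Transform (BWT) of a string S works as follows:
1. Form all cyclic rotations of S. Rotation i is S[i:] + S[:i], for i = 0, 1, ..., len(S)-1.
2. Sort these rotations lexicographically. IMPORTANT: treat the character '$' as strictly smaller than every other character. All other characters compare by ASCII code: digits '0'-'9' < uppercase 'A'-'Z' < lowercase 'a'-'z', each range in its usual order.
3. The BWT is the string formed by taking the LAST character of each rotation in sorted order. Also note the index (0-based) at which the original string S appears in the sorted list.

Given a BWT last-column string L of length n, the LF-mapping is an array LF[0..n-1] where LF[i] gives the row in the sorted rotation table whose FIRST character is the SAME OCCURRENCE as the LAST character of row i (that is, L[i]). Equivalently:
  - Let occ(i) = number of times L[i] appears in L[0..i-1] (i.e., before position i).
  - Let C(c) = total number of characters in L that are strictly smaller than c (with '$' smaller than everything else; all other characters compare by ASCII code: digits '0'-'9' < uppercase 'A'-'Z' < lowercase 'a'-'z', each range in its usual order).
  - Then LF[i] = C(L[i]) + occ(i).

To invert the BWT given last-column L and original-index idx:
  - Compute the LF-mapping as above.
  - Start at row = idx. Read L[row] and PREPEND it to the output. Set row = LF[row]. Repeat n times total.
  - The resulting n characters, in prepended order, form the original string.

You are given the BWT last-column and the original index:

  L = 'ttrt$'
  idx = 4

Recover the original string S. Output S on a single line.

Answer: ttrt$

Derivation:
LF mapping: 2 3 1 4 0
Walk LF starting at row 4, prepending L[row]:
  step 1: row=4, L[4]='$', prepend. Next row=LF[4]=0
  step 2: row=0, L[0]='t', prepend. Next row=LF[0]=2
  step 3: row=2, L[2]='r', prepend. Next row=LF[2]=1
  step 4: row=1, L[1]='t', prepend. Next row=LF[1]=3
  step 5: row=3, L[3]='t', prepend. Next row=LF[3]=4
Reversed output: ttrt$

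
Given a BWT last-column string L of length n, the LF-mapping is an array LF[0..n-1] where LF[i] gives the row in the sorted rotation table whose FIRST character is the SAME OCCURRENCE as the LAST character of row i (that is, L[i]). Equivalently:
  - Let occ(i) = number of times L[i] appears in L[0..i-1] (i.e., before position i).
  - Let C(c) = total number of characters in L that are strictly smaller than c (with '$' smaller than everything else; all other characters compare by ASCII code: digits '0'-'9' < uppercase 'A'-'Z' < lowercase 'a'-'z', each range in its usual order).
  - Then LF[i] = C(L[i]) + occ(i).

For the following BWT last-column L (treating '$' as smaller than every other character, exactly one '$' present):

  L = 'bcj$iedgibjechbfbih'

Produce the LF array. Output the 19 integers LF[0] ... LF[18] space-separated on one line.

Answer: 1 5 17 0 14 8 7 11 15 2 18 9 6 12 3 10 4 16 13

Derivation:
Char counts: '$':1, 'b':4, 'c':2, 'd':1, 'e':2, 'f':1, 'g':1, 'h':2, 'i':3, 'j':2
C (first-col start): C('$')=0, C('b')=1, C('c')=5, C('d')=7, C('e')=8, C('f')=10, C('g')=11, C('h')=12, C('i')=14, C('j')=17
L[0]='b': occ=0, LF[0]=C('b')+0=1+0=1
L[1]='c': occ=0, LF[1]=C('c')+0=5+0=5
L[2]='j': occ=0, LF[2]=C('j')+0=17+0=17
L[3]='$': occ=0, LF[3]=C('$')+0=0+0=0
L[4]='i': occ=0, LF[4]=C('i')+0=14+0=14
L[5]='e': occ=0, LF[5]=C('e')+0=8+0=8
L[6]='d': occ=0, LF[6]=C('d')+0=7+0=7
L[7]='g': occ=0, LF[7]=C('g')+0=11+0=11
L[8]='i': occ=1, LF[8]=C('i')+1=14+1=15
L[9]='b': occ=1, LF[9]=C('b')+1=1+1=2
L[10]='j': occ=1, LF[10]=C('j')+1=17+1=18
L[11]='e': occ=1, LF[11]=C('e')+1=8+1=9
L[12]='c': occ=1, LF[12]=C('c')+1=5+1=6
L[13]='h': occ=0, LF[13]=C('h')+0=12+0=12
L[14]='b': occ=2, LF[14]=C('b')+2=1+2=3
L[15]='f': occ=0, LF[15]=C('f')+0=10+0=10
L[16]='b': occ=3, LF[16]=C('b')+3=1+3=4
L[17]='i': occ=2, LF[17]=C('i')+2=14+2=16
L[18]='h': occ=1, LF[18]=C('h')+1=12+1=13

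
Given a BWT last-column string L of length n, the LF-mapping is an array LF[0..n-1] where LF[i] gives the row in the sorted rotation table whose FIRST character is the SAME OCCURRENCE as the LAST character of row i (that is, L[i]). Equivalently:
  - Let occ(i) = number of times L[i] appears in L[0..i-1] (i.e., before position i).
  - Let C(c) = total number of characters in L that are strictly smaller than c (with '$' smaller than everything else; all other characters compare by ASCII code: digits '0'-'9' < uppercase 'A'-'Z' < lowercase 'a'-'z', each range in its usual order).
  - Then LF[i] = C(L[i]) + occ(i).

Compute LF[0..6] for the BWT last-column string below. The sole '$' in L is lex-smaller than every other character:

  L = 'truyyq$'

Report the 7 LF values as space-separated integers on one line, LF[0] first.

Char counts: '$':1, 'q':1, 'r':1, 't':1, 'u':1, 'y':2
C (first-col start): C('$')=0, C('q')=1, C('r')=2, C('t')=3, C('u')=4, C('y')=5
L[0]='t': occ=0, LF[0]=C('t')+0=3+0=3
L[1]='r': occ=0, LF[1]=C('r')+0=2+0=2
L[2]='u': occ=0, LF[2]=C('u')+0=4+0=4
L[3]='y': occ=0, LF[3]=C('y')+0=5+0=5
L[4]='y': occ=1, LF[4]=C('y')+1=5+1=6
L[5]='q': occ=0, LF[5]=C('q')+0=1+0=1
L[6]='$': occ=0, LF[6]=C('$')+0=0+0=0

Answer: 3 2 4 5 6 1 0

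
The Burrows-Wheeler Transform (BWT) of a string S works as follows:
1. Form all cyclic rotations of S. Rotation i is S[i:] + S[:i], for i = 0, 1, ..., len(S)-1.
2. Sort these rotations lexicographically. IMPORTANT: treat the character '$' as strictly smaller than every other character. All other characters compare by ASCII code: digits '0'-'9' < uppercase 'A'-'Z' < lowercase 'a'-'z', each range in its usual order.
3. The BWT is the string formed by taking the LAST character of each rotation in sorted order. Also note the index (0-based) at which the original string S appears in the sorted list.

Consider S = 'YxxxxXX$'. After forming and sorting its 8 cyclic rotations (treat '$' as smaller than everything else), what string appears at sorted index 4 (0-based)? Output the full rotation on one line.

All 8 rotations (rotation i = S[i:]+S[:i]):
  rot[0] = YxxxxXX$
  rot[1] = xxxxXX$Y
  rot[2] = xxxXX$Yx
  rot[3] = xxXX$Yxx
  rot[4] = xXX$Yxxx
  rot[5] = XX$Yxxxx
  rot[6] = X$YxxxxX
  rot[7] = $YxxxxXX
Sorted (with $ < everything):
  sorted[0] = $YxxxxXX
  sorted[1] = X$YxxxxX
  sorted[2] = XX$Yxxxx
  sorted[3] = YxxxxXX$
  sorted[4] = xXX$Yxxx
  sorted[5] = xxXX$Yxx
  sorted[6] = xxxXX$Yx
  sorted[7] = xxxxXX$Y
sorted[4] = xXX$Yxxx

Answer: xXX$Yxxx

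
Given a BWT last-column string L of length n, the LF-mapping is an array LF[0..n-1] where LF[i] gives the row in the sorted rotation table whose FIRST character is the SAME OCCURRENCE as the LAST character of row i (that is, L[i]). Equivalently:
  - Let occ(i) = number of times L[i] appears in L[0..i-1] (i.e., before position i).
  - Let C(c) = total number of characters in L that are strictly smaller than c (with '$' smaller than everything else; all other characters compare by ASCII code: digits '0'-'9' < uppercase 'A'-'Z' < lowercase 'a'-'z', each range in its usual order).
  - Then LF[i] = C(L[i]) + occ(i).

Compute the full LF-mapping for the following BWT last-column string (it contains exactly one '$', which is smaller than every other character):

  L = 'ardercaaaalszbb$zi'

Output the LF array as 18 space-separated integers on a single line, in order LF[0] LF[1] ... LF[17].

Char counts: '$':1, 'a':5, 'b':2, 'c':1, 'd':1, 'e':1, 'i':1, 'l':1, 'r':2, 's':1, 'z':2
C (first-col start): C('$')=0, C('a')=1, C('b')=6, C('c')=8, C('d')=9, C('e')=10, C('i')=11, C('l')=12, C('r')=13, C('s')=15, C('z')=16
L[0]='a': occ=0, LF[0]=C('a')+0=1+0=1
L[1]='r': occ=0, LF[1]=C('r')+0=13+0=13
L[2]='d': occ=0, LF[2]=C('d')+0=9+0=9
L[3]='e': occ=0, LF[3]=C('e')+0=10+0=10
L[4]='r': occ=1, LF[4]=C('r')+1=13+1=14
L[5]='c': occ=0, LF[5]=C('c')+0=8+0=8
L[6]='a': occ=1, LF[6]=C('a')+1=1+1=2
L[7]='a': occ=2, LF[7]=C('a')+2=1+2=3
L[8]='a': occ=3, LF[8]=C('a')+3=1+3=4
L[9]='a': occ=4, LF[9]=C('a')+4=1+4=5
L[10]='l': occ=0, LF[10]=C('l')+0=12+0=12
L[11]='s': occ=0, LF[11]=C('s')+0=15+0=15
L[12]='z': occ=0, LF[12]=C('z')+0=16+0=16
L[13]='b': occ=0, LF[13]=C('b')+0=6+0=6
L[14]='b': occ=1, LF[14]=C('b')+1=6+1=7
L[15]='$': occ=0, LF[15]=C('$')+0=0+0=0
L[16]='z': occ=1, LF[16]=C('z')+1=16+1=17
L[17]='i': occ=0, LF[17]=C('i')+0=11+0=11

Answer: 1 13 9 10 14 8 2 3 4 5 12 15 16 6 7 0 17 11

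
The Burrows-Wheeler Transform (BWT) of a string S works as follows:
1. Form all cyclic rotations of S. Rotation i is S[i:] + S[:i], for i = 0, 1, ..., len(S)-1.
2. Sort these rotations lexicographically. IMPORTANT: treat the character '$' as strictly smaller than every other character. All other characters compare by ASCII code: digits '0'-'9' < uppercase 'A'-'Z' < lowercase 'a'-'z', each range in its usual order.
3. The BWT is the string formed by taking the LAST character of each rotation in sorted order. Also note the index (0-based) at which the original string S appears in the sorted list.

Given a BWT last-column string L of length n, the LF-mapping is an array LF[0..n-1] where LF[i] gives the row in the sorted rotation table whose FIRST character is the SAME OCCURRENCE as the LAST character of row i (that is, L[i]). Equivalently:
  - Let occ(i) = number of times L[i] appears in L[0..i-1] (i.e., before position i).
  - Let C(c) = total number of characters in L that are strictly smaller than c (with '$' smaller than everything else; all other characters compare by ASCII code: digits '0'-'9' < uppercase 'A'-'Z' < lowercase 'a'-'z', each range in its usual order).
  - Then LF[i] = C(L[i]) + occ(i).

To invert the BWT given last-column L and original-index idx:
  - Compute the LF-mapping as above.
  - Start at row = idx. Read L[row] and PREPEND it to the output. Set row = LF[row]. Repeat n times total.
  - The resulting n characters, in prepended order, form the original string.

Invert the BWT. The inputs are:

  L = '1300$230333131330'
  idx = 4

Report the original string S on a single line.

Answer: 0333330001331321$

Derivation:
LF mapping: 5 9 1 2 0 8 10 3 11 12 13 6 14 7 15 16 4
Walk LF starting at row 4, prepending L[row]:
  step 1: row=4, L[4]='$', prepend. Next row=LF[4]=0
  step 2: row=0, L[0]='1', prepend. Next row=LF[0]=5
  step 3: row=5, L[5]='2', prepend. Next row=LF[5]=8
  step 4: row=8, L[8]='3', prepend. Next row=LF[8]=11
  step 5: row=11, L[11]='1', prepend. Next row=LF[11]=6
  step 6: row=6, L[6]='3', prepend. Next row=LF[6]=10
  step 7: row=10, L[10]='3', prepend. Next row=LF[10]=13
  step 8: row=13, L[13]='1', prepend. Next row=LF[13]=7
  step 9: row=7, L[7]='0', prepend. Next row=LF[7]=3
  step 10: row=3, L[3]='0', prepend. Next row=LF[3]=2
  step 11: row=2, L[2]='0', prepend. Next row=LF[2]=1
  step 12: row=1, L[1]='3', prepend. Next row=LF[1]=9
  step 13: row=9, L[9]='3', prepend. Next row=LF[9]=12
  step 14: row=12, L[12]='3', prepend. Next row=LF[12]=14
  step 15: row=14, L[14]='3', prepend. Next row=LF[14]=15
  step 16: row=15, L[15]='3', prepend. Next row=LF[15]=16
  step 17: row=16, L[16]='0', prepend. Next row=LF[16]=4
Reversed output: 0333330001331321$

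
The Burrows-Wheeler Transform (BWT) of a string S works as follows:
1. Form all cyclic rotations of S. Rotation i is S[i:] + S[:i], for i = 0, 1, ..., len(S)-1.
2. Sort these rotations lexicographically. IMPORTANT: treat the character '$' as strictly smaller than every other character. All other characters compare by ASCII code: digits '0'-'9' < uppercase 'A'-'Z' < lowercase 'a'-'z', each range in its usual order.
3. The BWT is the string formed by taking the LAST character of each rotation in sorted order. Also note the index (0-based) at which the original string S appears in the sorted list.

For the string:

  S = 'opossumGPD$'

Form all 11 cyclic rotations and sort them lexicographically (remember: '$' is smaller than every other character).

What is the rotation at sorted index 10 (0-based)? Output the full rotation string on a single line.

All 11 rotations (rotation i = S[i:]+S[:i]):
  rot[0] = opossumGPD$
  rot[1] = possumGPD$o
  rot[2] = ossumGPD$op
  rot[3] = ssumGPD$opo
  rot[4] = sumGPD$opos
  rot[5] = umGPD$oposs
  rot[6] = mGPD$opossu
  rot[7] = GPD$opossum
  rot[8] = PD$opossumG
  rot[9] = D$opossumGP
  rot[10] = $opossumGPD
Sorted (with $ < everything):
  sorted[0] = $opossumGPD
  sorted[1] = D$opossumGP
  sorted[2] = GPD$opossum
  sorted[3] = PD$opossumG
  sorted[4] = mGPD$opossu
  sorted[5] = opossumGPD$
  sorted[6] = ossumGPD$op
  sorted[7] = possumGPD$o
  sorted[8] = ssumGPD$opo
  sorted[9] = sumGPD$opos
  sorted[10] = umGPD$oposs
sorted[10] = umGPD$oposs

Answer: umGPD$oposs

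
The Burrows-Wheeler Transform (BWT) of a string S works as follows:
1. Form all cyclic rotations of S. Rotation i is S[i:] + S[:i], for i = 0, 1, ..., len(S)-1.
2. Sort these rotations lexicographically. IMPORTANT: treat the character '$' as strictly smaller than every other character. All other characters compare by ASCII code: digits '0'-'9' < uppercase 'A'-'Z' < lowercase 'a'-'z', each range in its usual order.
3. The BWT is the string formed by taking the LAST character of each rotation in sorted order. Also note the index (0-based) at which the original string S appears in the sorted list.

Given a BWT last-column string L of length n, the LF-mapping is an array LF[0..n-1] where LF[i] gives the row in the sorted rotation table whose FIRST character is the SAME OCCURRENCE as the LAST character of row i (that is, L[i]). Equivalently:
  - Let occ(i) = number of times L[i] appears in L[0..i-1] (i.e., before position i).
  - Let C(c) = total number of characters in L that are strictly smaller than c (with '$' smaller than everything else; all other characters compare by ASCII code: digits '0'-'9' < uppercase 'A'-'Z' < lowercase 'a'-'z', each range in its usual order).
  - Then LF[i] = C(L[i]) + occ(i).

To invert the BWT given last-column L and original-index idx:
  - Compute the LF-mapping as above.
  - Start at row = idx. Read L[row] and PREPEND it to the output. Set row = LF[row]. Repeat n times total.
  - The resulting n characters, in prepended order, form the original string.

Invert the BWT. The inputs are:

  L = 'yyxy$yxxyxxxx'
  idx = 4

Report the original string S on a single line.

Answer: xyxxxyxyxxyy$

Derivation:
LF mapping: 8 9 1 10 0 11 2 3 12 4 5 6 7
Walk LF starting at row 4, prepending L[row]:
  step 1: row=4, L[4]='$', prepend. Next row=LF[4]=0
  step 2: row=0, L[0]='y', prepend. Next row=LF[0]=8
  step 3: row=8, L[8]='y', prepend. Next row=LF[8]=12
  step 4: row=12, L[12]='x', prepend. Next row=LF[12]=7
  step 5: row=7, L[7]='x', prepend. Next row=LF[7]=3
  step 6: row=3, L[3]='y', prepend. Next row=LF[3]=10
  step 7: row=10, L[10]='x', prepend. Next row=LF[10]=5
  step 8: row=5, L[5]='y', prepend. Next row=LF[5]=11
  step 9: row=11, L[11]='x', prepend. Next row=LF[11]=6
  step 10: row=6, L[6]='x', prepend. Next row=LF[6]=2
  step 11: row=2, L[2]='x', prepend. Next row=LF[2]=1
  step 12: row=1, L[1]='y', prepend. Next row=LF[1]=9
  step 13: row=9, L[9]='x', prepend. Next row=LF[9]=4
Reversed output: xyxxxyxyxxyy$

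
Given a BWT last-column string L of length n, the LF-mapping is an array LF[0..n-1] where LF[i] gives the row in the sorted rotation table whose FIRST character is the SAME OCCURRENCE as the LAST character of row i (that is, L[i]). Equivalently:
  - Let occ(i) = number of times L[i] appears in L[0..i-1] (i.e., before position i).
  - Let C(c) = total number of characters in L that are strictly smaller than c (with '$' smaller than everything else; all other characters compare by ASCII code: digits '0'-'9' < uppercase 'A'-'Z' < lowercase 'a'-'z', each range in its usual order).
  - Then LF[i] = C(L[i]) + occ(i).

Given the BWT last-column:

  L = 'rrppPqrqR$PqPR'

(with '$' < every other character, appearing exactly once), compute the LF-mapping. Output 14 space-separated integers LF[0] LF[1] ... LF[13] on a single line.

Answer: 11 12 6 7 1 8 13 9 4 0 2 10 3 5

Derivation:
Char counts: '$':1, 'P':3, 'R':2, 'p':2, 'q':3, 'r':3
C (first-col start): C('$')=0, C('P')=1, C('R')=4, C('p')=6, C('q')=8, C('r')=11
L[0]='r': occ=0, LF[0]=C('r')+0=11+0=11
L[1]='r': occ=1, LF[1]=C('r')+1=11+1=12
L[2]='p': occ=0, LF[2]=C('p')+0=6+0=6
L[3]='p': occ=1, LF[3]=C('p')+1=6+1=7
L[4]='P': occ=0, LF[4]=C('P')+0=1+0=1
L[5]='q': occ=0, LF[5]=C('q')+0=8+0=8
L[6]='r': occ=2, LF[6]=C('r')+2=11+2=13
L[7]='q': occ=1, LF[7]=C('q')+1=8+1=9
L[8]='R': occ=0, LF[8]=C('R')+0=4+0=4
L[9]='$': occ=0, LF[9]=C('$')+0=0+0=0
L[10]='P': occ=1, LF[10]=C('P')+1=1+1=2
L[11]='q': occ=2, LF[11]=C('q')+2=8+2=10
L[12]='P': occ=2, LF[12]=C('P')+2=1+2=3
L[13]='R': occ=1, LF[13]=C('R')+1=4+1=5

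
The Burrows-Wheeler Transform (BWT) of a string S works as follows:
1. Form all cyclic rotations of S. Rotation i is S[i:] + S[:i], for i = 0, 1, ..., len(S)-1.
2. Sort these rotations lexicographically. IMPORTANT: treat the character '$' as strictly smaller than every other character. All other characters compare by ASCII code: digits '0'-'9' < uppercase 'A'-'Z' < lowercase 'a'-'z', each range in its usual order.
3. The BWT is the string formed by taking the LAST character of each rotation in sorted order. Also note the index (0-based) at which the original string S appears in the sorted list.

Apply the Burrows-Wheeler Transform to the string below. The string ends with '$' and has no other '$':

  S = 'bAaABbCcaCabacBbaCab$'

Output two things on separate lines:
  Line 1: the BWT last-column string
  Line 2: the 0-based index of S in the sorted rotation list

All 21 rotations (rotation i = S[i:]+S[:i]):
  rot[0] = bAaABbCcaCabacBbaCab$
  rot[1] = AaABbCcaCabacBbaCab$b
  rot[2] = aABbCcaCabacBbaCab$bA
  rot[3] = ABbCcaCabacBbaCab$bAa
  rot[4] = BbCcaCabacBbaCab$bAaA
  rot[5] = bCcaCabacBbaCab$bAaAB
  rot[6] = CcaCabacBbaCab$bAaABb
  rot[7] = caCabacBbaCab$bAaABbC
  rot[8] = aCabacBbaCab$bAaABbCc
  rot[9] = CabacBbaCab$bAaABbCca
  rot[10] = abacBbaCab$bAaABbCcaC
  rot[11] = bacBbaCab$bAaABbCcaCa
  rot[12] = acBbaCab$bAaABbCcaCab
  rot[13] = cBbaCab$bAaABbCcaCaba
  rot[14] = BbaCab$bAaABbCcaCabac
  rot[15] = baCab$bAaABbCcaCabacB
  rot[16] = aCab$bAaABbCcaCabacBb
  rot[17] = Cab$bAaABbCcaCabacBba
  rot[18] = ab$bAaABbCcaCabacBbaC
  rot[19] = b$bAaABbCcaCabacBbaCa
  rot[20] = $bAaABbCcaCabacBbaCab
Sorted (with $ < everything):
  sorted[0] = $bAaABbCcaCabacBbaCab  (last char: 'b')
  sorted[1] = ABbCcaCabacBbaCab$bAa  (last char: 'a')
  sorted[2] = AaABbCcaCabacBbaCab$b  (last char: 'b')
  sorted[3] = BbCcaCabacBbaCab$bAaA  (last char: 'A')
  sorted[4] = BbaCab$bAaABbCcaCabac  (last char: 'c')
  sorted[5] = Cab$bAaABbCcaCabacBba  (last char: 'a')
  sorted[6] = CabacBbaCab$bAaABbCca  (last char: 'a')
  sorted[7] = CcaCabacBbaCab$bAaABb  (last char: 'b')
  sorted[8] = aABbCcaCabacBbaCab$bA  (last char: 'A')
  sorted[9] = aCab$bAaABbCcaCabacBb  (last char: 'b')
  sorted[10] = aCabacBbaCab$bAaABbCc  (last char: 'c')
  sorted[11] = ab$bAaABbCcaCabacBbaC  (last char: 'C')
  sorted[12] = abacBbaCab$bAaABbCcaC  (last char: 'C')
  sorted[13] = acBbaCab$bAaABbCcaCab  (last char: 'b')
  sorted[14] = b$bAaABbCcaCabacBbaCa  (last char: 'a')
  sorted[15] = bAaABbCcaCabacBbaCab$  (last char: '$')
  sorted[16] = bCcaCabacBbaCab$bAaAB  (last char: 'B')
  sorted[17] = baCab$bAaABbCcaCabacB  (last char: 'B')
  sorted[18] = bacBbaCab$bAaABbCcaCa  (last char: 'a')
  sorted[19] = cBbaCab$bAaABbCcaCaba  (last char: 'a')
  sorted[20] = caCabacBbaCab$bAaABbC  (last char: 'C')
Last column: babAcaabAbcCCba$BBaaC
Original string S is at sorted index 15

Answer: babAcaabAbcCCba$BBaaC
15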